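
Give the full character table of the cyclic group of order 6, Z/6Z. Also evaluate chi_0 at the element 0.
Character table of Z/6Z (irreps indexed chi_0,...,chi_5 with chi_k(m) = zeta_6^(k*m), zeta_6 = exp(2*pi*i/6)):
  irrep \ class  {0} (size 1)  {1} (size 1)    {2} (size 1)    {3} (size 1)  {4} (size 1)    {5} (size 1)  
  chi_0          1             1               1               1             1               1             
  chi_1          1             exp(I*pi/3)     exp(2*I*pi/3)   -1            exp(-2*I*pi/3)  exp(-I*pi/3)  
  chi_2          1             exp(2*I*pi/3)   exp(-2*I*pi/3)  1             exp(2*I*pi/3)   exp(-2*I*pi/3)
  chi_3          1             -1              1               -1            1               -1            
  chi_4          1             exp(-2*I*pi/3)  exp(2*I*pi/3)   1             exp(-2*I*pi/3)  exp(2*I*pi/3) 
  chi_5          1             exp(-I*pi/3)    exp(-2*I*pi/3)  -1            exp(2*I*pi/3)   exp(I*pi/3)   

Spot check: chi_0(0) = zeta_6^(0*0) = zeta_6^0 = 1.

Explanation: Z/6Z is abelian, so all 6 irreducible complex representations are 1-dimensional. They are given by chi_k(m) = zeta_6^(k*m) for k = 0,...,5. Row orthogonality: sum_m chi_k(m) conj(chi_l(m)) = 6 * [k = l].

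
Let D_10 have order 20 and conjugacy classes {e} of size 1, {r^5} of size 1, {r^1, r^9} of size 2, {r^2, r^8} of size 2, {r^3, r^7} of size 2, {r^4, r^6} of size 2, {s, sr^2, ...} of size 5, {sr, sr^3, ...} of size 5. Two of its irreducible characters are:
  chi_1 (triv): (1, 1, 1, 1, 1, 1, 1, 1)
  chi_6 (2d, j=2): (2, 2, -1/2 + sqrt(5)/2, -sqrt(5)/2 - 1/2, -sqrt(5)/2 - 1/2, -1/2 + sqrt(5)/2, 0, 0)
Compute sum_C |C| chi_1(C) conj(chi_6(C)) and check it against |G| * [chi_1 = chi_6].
Sum = 0; so <chi_1, chi_6> = 0 (distinct irreducibles are orthogonal).

Working: Compute term by term over conjugacy classes (|C| * chi_1(C) * conj(chi_6(C))):
  1*(1)*conj(2) + 1*(1)*conj(2) + 2*(1)*conj(-1/2 + sqrt(5)/2) + 2*(1)*conj(-sqrt(5)/2 - 1/2) + 2*(1)*conj(-sqrt(5)/2 - 1/2) + 2*(1)*conj(-1/2 + sqrt(5)/2) + 5*(1)*conj(0) + 5*(1)*conj(0)
  = (2) + (2) + (-1 + sqrt(5)) + (-sqrt(5) - 1) + (-sqrt(5) - 1) + (-1 + sqrt(5)) + (0) + (0)
  = 0.
Dividing by |G| = 20 gives 0/20 = 0, matching the row-orthogonality relation <chi_1, chi_6> = [chi_1 = chi_6].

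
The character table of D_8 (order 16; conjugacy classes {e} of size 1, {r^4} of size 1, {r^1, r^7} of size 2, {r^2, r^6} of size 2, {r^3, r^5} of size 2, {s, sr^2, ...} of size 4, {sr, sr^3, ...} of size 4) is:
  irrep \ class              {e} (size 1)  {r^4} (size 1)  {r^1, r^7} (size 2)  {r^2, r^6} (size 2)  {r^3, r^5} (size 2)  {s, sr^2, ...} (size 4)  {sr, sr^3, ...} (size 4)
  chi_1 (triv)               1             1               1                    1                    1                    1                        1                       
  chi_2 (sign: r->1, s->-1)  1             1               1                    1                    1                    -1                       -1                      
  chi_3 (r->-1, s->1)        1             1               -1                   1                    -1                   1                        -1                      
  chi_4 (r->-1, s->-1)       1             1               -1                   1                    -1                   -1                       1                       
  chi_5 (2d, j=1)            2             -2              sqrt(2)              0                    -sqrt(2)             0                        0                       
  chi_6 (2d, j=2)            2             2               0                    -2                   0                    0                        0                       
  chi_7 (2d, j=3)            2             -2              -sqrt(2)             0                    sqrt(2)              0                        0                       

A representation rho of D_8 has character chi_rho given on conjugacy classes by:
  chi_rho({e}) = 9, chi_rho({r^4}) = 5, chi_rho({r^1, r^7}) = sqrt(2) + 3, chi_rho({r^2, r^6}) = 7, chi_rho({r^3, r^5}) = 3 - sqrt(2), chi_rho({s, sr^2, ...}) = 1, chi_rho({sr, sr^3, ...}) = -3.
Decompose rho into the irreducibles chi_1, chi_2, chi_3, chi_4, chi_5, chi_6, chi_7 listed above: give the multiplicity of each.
Multiplicities: chi_1: 2, chi_2: 3, chi_3: 2, chi_4: 0, chi_5: 1, chi_6: 0, chi_7: 0.

Proof sketch: Use <chi_rho, chi> = (1/|G|) sum_C |C| * chi_rho(C) * conj(chi(C)) with |G| = 16 for each irreducible chi in the table:
  <chi_rho, chi_1> = (1/16)[1*(9)*conj(1) + 1*(5)*conj(1) + 2*(sqrt(2) + 3)*conj(1) + 2*(7)*conj(1) + 2*(3 - sqrt(2))*conj(1) + 4*(1)*conj(1) + 4*(-3)*conj(1)]
      = (1/16)[(9) + (5) + (2*sqrt(2) + 6) + (14) + (6 - 2*sqrt(2)) + (4) + (-12)] = 32/16 = 2
  <chi_rho, chi_2> = (1/16)[1*(9)*conj(1) + 1*(5)*conj(1) + 2*(sqrt(2) + 3)*conj(1) + 2*(7)*conj(1) + 2*(3 - sqrt(2))*conj(1) + 4*(1)*conj(-1) + 4*(-3)*conj(-1)]
      = (1/16)[(9) + (5) + (2*sqrt(2) + 6) + (14) + (6 - 2*sqrt(2)) + (-4) + (12)] = 48/16 = 3
  <chi_rho, chi_3> = (1/16)[1*(9)*conj(1) + 1*(5)*conj(1) + 2*(sqrt(2) + 3)*conj(-1) + 2*(7)*conj(1) + 2*(3 - sqrt(2))*conj(-1) + 4*(1)*conj(1) + 4*(-3)*conj(-1)]
      = (1/16)[(9) + (5) + (-6 - 2*sqrt(2)) + (14) + (-6 + 2*sqrt(2)) + (4) + (12)] = 32/16 = 2
  <chi_rho, chi_4> = (1/16)[1*(9)*conj(1) + 1*(5)*conj(1) + 2*(sqrt(2) + 3)*conj(-1) + 2*(7)*conj(1) + 2*(3 - sqrt(2))*conj(-1) + 4*(1)*conj(-1) + 4*(-3)*conj(1)]
      = (1/16)[(9) + (5) + (-6 - 2*sqrt(2)) + (14) + (-6 + 2*sqrt(2)) + (-4) + (-12)] = 0/16 = 0
  <chi_rho, chi_5> = (1/16)[1*(9)*conj(2) + 1*(5)*conj(-2) + 2*(sqrt(2) + 3)*conj(sqrt(2)) + 2*(7)*conj(0) + 2*(3 - sqrt(2))*conj(-sqrt(2)) + 4*(1)*conj(0) + 4*(-3)*conj(0)]
      = (1/16)[(18) + (-10) + (4 + 6*sqrt(2)) + (0) + (4 - 6*sqrt(2)) + (0) + (0)] = 16/16 = 1
  <chi_rho, chi_6> = (1/16)[1*(9)*conj(2) + 1*(5)*conj(2) + 2*(sqrt(2) + 3)*conj(0) + 2*(7)*conj(-2) + 2*(3 - sqrt(2))*conj(0) + 4*(1)*conj(0) + 4*(-3)*conj(0)]
      = (1/16)[(18) + (10) + (0) + (-28) + (0) + (0) + (0)] = 0/16 = 0
  <chi_rho, chi_7> = (1/16)[1*(9)*conj(2) + 1*(5)*conj(-2) + 2*(sqrt(2) + 3)*conj(-sqrt(2)) + 2*(7)*conj(0) + 2*(3 - sqrt(2))*conj(sqrt(2)) + 4*(1)*conj(0) + 4*(-3)*conj(0)]
      = (1/16)[(18) + (-10) + (-6*sqrt(2) - 4) + (0) + (-4 + 6*sqrt(2)) + (0) + (0)] = 0/16 = 0
Dimension check: dim(rho) = sum (mult * dim) = 2*1 + 3*1 + 2*1 + 0*1 + 1*2 + 0*2 + 0*2 = 9 = chi_rho(e) = 9.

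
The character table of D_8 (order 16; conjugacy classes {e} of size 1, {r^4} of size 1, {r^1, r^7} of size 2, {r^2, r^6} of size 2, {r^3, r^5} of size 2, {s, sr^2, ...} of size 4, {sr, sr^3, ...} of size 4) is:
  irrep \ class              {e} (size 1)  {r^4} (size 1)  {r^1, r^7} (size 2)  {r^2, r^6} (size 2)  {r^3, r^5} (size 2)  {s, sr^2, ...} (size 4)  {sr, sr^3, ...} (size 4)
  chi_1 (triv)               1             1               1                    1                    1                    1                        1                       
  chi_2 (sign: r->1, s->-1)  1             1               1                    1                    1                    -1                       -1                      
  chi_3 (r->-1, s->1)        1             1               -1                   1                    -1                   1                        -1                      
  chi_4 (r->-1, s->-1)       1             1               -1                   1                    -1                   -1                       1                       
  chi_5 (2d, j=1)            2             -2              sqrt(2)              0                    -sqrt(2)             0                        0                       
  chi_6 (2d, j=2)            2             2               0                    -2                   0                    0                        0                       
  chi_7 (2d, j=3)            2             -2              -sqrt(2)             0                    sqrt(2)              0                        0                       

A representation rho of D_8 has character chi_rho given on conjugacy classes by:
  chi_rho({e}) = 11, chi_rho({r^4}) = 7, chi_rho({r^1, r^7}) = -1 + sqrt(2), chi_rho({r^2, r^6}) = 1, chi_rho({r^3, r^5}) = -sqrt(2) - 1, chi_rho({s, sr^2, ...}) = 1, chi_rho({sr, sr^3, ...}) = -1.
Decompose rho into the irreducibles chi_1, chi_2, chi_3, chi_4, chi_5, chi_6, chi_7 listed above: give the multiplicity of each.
Multiplicities: chi_1: 1, chi_2: 1, chi_3: 2, chi_4: 1, chi_5: 1, chi_6: 2, chi_7: 0.

Justification: Use <chi_rho, chi> = (1/|G|) sum_C |C| * chi_rho(C) * conj(chi(C)) with |G| = 16 for each irreducible chi in the table:
  <chi_rho, chi_1> = (1/16)[1*(11)*conj(1) + 1*(7)*conj(1) + 2*(-1 + sqrt(2))*conj(1) + 2*(1)*conj(1) + 2*(-sqrt(2) - 1)*conj(1) + 4*(1)*conj(1) + 4*(-1)*conj(1)]
      = (1/16)[(11) + (7) + (-2 + 2*sqrt(2)) + (2) + (-2*sqrt(2) - 2) + (4) + (-4)] = 16/16 = 1
  <chi_rho, chi_2> = (1/16)[1*(11)*conj(1) + 1*(7)*conj(1) + 2*(-1 + sqrt(2))*conj(1) + 2*(1)*conj(1) + 2*(-sqrt(2) - 1)*conj(1) + 4*(1)*conj(-1) + 4*(-1)*conj(-1)]
      = (1/16)[(11) + (7) + (-2 + 2*sqrt(2)) + (2) + (-2*sqrt(2) - 2) + (-4) + (4)] = 16/16 = 1
  <chi_rho, chi_3> = (1/16)[1*(11)*conj(1) + 1*(7)*conj(1) + 2*(-1 + sqrt(2))*conj(-1) + 2*(1)*conj(1) + 2*(-sqrt(2) - 1)*conj(-1) + 4*(1)*conj(1) + 4*(-1)*conj(-1)]
      = (1/16)[(11) + (7) + (2 - 2*sqrt(2)) + (2) + (2 + 2*sqrt(2)) + (4) + (4)] = 32/16 = 2
  <chi_rho, chi_4> = (1/16)[1*(11)*conj(1) + 1*(7)*conj(1) + 2*(-1 + sqrt(2))*conj(-1) + 2*(1)*conj(1) + 2*(-sqrt(2) - 1)*conj(-1) + 4*(1)*conj(-1) + 4*(-1)*conj(1)]
      = (1/16)[(11) + (7) + (2 - 2*sqrt(2)) + (2) + (2 + 2*sqrt(2)) + (-4) + (-4)] = 16/16 = 1
  <chi_rho, chi_5> = (1/16)[1*(11)*conj(2) + 1*(7)*conj(-2) + 2*(-1 + sqrt(2))*conj(sqrt(2)) + 2*(1)*conj(0) + 2*(-sqrt(2) - 1)*conj(-sqrt(2)) + 4*(1)*conj(0) + 4*(-1)*conj(0)]
      = (1/16)[(22) + (-14) + (4 - 2*sqrt(2)) + (0) + (2*sqrt(2) + 4) + (0) + (0)] = 16/16 = 1
  <chi_rho, chi_6> = (1/16)[1*(11)*conj(2) + 1*(7)*conj(2) + 2*(-1 + sqrt(2))*conj(0) + 2*(1)*conj(-2) + 2*(-sqrt(2) - 1)*conj(0) + 4*(1)*conj(0) + 4*(-1)*conj(0)]
      = (1/16)[(22) + (14) + (0) + (-4) + (0) + (0) + (0)] = 32/16 = 2
  <chi_rho, chi_7> = (1/16)[1*(11)*conj(2) + 1*(7)*conj(-2) + 2*(-1 + sqrt(2))*conj(-sqrt(2)) + 2*(1)*conj(0) + 2*(-sqrt(2) - 1)*conj(sqrt(2)) + 4*(1)*conj(0) + 4*(-1)*conj(0)]
      = (1/16)[(22) + (-14) + (-4 + 2*sqrt(2)) + (0) + (-4 - 2*sqrt(2)) + (0) + (0)] = 0/16 = 0
Dimension check: dim(rho) = sum (mult * dim) = 1*1 + 1*1 + 2*1 + 1*1 + 1*2 + 2*2 + 0*2 = 11 = chi_rho(e) = 11.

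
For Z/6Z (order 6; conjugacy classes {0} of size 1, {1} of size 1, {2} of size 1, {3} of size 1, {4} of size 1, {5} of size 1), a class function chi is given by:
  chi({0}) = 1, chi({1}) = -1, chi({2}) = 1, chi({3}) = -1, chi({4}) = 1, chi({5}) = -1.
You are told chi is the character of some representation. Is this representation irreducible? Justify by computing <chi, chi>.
Irreducible: <chi, chi> = 1.

Reasoning: <chi, chi> = (1/|G|) sum_C |C| * |chi(C)|^2 = (1/6)[1*|1|^2 + 1*|-1|^2 + 1*|1|^2 + 1*|-1|^2 + 1*|1|^2 + 1*|-1|^2]
  = (1/6)[(1) + (1) + (1) + (1) + (1) + (1)] = 6/6 = 1.
(Exp terms are combined using exp(i*s)*conj(exp(i*t)) = exp(i*(s-t)), and sums of them are collapsed using the identity that for every m > 1 the m distinct m-th roots of unity sum to 0, e.g. 1 + exp(2*I*pi/3) + exp(-2*I*pi/3) = 0.)
A character is irreducible iff <chi, chi> = 1, so this representation is irreducible.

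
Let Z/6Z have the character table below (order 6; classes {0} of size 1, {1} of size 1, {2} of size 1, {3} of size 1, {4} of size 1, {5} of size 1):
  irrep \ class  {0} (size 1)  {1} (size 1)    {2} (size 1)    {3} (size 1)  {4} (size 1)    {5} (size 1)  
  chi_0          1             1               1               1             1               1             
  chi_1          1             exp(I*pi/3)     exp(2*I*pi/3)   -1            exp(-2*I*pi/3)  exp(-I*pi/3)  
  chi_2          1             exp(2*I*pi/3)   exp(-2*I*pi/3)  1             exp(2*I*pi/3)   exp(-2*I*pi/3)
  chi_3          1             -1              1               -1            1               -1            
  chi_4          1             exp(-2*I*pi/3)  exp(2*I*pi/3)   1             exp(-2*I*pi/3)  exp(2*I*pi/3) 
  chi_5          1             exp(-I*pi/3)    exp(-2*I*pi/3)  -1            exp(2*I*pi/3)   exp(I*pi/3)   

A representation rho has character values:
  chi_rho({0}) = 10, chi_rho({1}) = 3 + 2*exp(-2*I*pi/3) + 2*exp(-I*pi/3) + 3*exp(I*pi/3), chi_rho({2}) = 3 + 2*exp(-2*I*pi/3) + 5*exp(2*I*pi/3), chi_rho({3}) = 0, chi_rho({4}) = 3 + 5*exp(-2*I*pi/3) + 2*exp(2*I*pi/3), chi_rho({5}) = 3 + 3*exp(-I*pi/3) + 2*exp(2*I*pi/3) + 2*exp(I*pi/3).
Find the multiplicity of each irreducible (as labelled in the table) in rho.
Multiplicities: chi_0: 3, chi_1: 3, chi_2: 0, chi_3: 0, chi_4: 2, chi_5: 2.

Solution. Use <chi_rho, chi> = (1/|G|) sum_C |C| * chi_rho(C) * conj(chi(C)) with |G| = 6 for each irreducible chi in the table:
  <chi_rho, chi_0> = (1/6)[1*(10)*conj(1) + 1*(3 + 2*exp(-2*I*pi/3) + 2*exp(-I*pi/3) + 3*exp(I*pi/3))*conj(1) + 1*(3 + 2*exp(-2*I*pi/3) + 5*exp(2*I*pi/3))*conj(1) + 1*(0)*conj(1) + 1*(3 + 5*exp(-2*I*pi/3) + 2*exp(2*I*pi/3))*conj(1) + 1*(3 + 3*exp(-I*pi/3) + 2*exp(2*I*pi/3) + 2*exp(I*pi/3))*conj(1)]
      = (1/6)[(10) + (3 + 2*exp(-2*I*pi/3) + 2*exp(-I*pi/3) + 3*exp(I*pi/3)) + (3 + 2*exp(-2*I*pi/3) + 5*exp(2*I*pi/3)) + (0) + (3 + 5*exp(-2*I*pi/3) + 2*exp(2*I*pi/3)) + (3 + 3*exp(-I*pi/3) + 2*exp(2*I*pi/3) + 2*exp(I*pi/3))] = 18/6 = 3
  <chi_rho, chi_1> = (1/6)[1*(10)*conj(1) + 1*(3 + 2*exp(-2*I*pi/3) + 2*exp(-I*pi/3) + 3*exp(I*pi/3))*conj(exp(I*pi/3)) + 1*(3 + 2*exp(-2*I*pi/3) + 5*exp(2*I*pi/3))*conj(exp(2*I*pi/3)) + 1*(0)*conj(-1) + 1*(3 + 5*exp(-2*I*pi/3) + 2*exp(2*I*pi/3))*conj(exp(-2*I*pi/3)) + 1*(3 + 3*exp(-I*pi/3) + 2*exp(2*I*pi/3) + 2*exp(I*pi/3))*conj(exp(-I*pi/3))]
      = (1/6)[(10) + (1 + 3*exp(-I*pi/3) + 2*exp(-2*I*pi/3)) + (5 + 3*exp(-2*I*pi/3) + 2*exp(2*I*pi/3)) + (0) + (5 + 2*exp(-2*I*pi/3) + 3*exp(2*I*pi/3)) + (1 + 2*exp(2*I*pi/3) + 3*exp(I*pi/3))] = 18/6 = 3
  <chi_rho, chi_2> = (1/6)[1*(10)*conj(1) + 1*(3 + 2*exp(-2*I*pi/3) + 2*exp(-I*pi/3) + 3*exp(I*pi/3))*conj(exp(2*I*pi/3)) + 1*(3 + 2*exp(-2*I*pi/3) + 5*exp(2*I*pi/3))*conj(exp(-2*I*pi/3)) + 1*(0)*conj(1) + 1*(3 + 5*exp(-2*I*pi/3) + 2*exp(2*I*pi/3))*conj(exp(2*I*pi/3)) + 1*(3 + 3*exp(-I*pi/3) + 2*exp(2*I*pi/3) + 2*exp(I*pi/3))*conj(exp(-2*I*pi/3))]
      = (1/6)[(10) + (-2 + 3*exp(-2*I*pi/3) + 3*exp(-I*pi/3) + 2*exp(2*I*pi/3)) + (2 + 5*exp(-2*I*pi/3) + 3*exp(2*I*pi/3)) + (0) + (2 + 3*exp(-2*I*pi/3) + 5*exp(2*I*pi/3)) + (-2 + 2*exp(-2*I*pi/3) + 3*exp(2*I*pi/3) + 3*exp(I*pi/3))] = 0/6 = 0
  <chi_rho, chi_3> = (1/6)[1*(10)*conj(1) + 1*(3 + 2*exp(-2*I*pi/3) + 2*exp(-I*pi/3) + 3*exp(I*pi/3))*conj(-1) + 1*(3 + 2*exp(-2*I*pi/3) + 5*exp(2*I*pi/3))*conj(1) + 1*(0)*conj(-1) + 1*(3 + 5*exp(-2*I*pi/3) + 2*exp(2*I*pi/3))*conj(1) + 1*(3 + 3*exp(-I*pi/3) + 2*exp(2*I*pi/3) + 2*exp(I*pi/3))*conj(-1)]
      = (1/6)[(10) + (-3 - 3*exp(I*pi/3) - 2*exp(-I*pi/3) - 2*exp(-2*I*pi/3)) + (3 + 2*exp(-2*I*pi/3) + 5*exp(2*I*pi/3)) + (0) + (3 + 5*exp(-2*I*pi/3) + 2*exp(2*I*pi/3)) + (-3 - 2*exp(I*pi/3) - 2*exp(2*I*pi/3) - 3*exp(-I*pi/3))] = 0/6 = 0
  <chi_rho, chi_4> = (1/6)[1*(10)*conj(1) + 1*(3 + 2*exp(-2*I*pi/3) + 2*exp(-I*pi/3) + 3*exp(I*pi/3))*conj(exp(-2*I*pi/3)) + 1*(3 + 2*exp(-2*I*pi/3) + 5*exp(2*I*pi/3))*conj(exp(2*I*pi/3)) + 1*(0)*conj(1) + 1*(3 + 5*exp(-2*I*pi/3) + 2*exp(2*I*pi/3))*conj(exp(-2*I*pi/3)) + 1*(3 + 3*exp(-I*pi/3) + 2*exp(2*I*pi/3) + 2*exp(I*pi/3))*conj(exp(2*I*pi/3))]
      = (1/6)[(10) + (-1 + 2*exp(I*pi/3) + 3*exp(2*I*pi/3)) + (5 + 3*exp(-2*I*pi/3) + 2*exp(2*I*pi/3)) + (0) + (5 + 2*exp(-2*I*pi/3) + 3*exp(2*I*pi/3)) + (-1 + 3*exp(-2*I*pi/3) + 2*exp(-I*pi/3))] = 12/6 = 2
  <chi_rho, chi_5> = (1/6)[1*(10)*conj(1) + 1*(3 + 2*exp(-2*I*pi/3) + 2*exp(-I*pi/3) + 3*exp(I*pi/3))*conj(exp(-I*pi/3)) + 1*(3 + 2*exp(-2*I*pi/3) + 5*exp(2*I*pi/3))*conj(exp(-2*I*pi/3)) + 1*(0)*conj(-1) + 1*(3 + 5*exp(-2*I*pi/3) + 2*exp(2*I*pi/3))*conj(exp(2*I*pi/3)) + 1*(3 + 3*exp(-I*pi/3) + 2*exp(2*I*pi/3) + 2*exp(I*pi/3))*conj(exp(I*pi/3))]
      = (1/6)[(10) + (2 + 2*exp(-I*pi/3) + 3*exp(2*I*pi/3) + 3*exp(I*pi/3)) + (2 + 5*exp(-2*I*pi/3) + 3*exp(2*I*pi/3)) + (0) + (2 + 3*exp(-2*I*pi/3) + 5*exp(2*I*pi/3)) + (2 + 3*exp(-2*I*pi/3) + 3*exp(-I*pi/3) + 2*exp(I*pi/3))] = 12/6 = 2
(Exp terms are combined using exp(i*s)*conj(exp(i*t)) = exp(i*(s-t)), and sums of them are collapsed using the identity that for every m > 1 the m distinct m-th roots of unity sum to 0, e.g. 1 + exp(2*I*pi/3) + exp(-2*I*pi/3) = 0.)
Dimension check: dim(rho) = sum (mult * dim) = 3*1 + 3*1 + 0*1 + 0*1 + 2*1 + 2*1 = 10 = chi_rho(e) = 10.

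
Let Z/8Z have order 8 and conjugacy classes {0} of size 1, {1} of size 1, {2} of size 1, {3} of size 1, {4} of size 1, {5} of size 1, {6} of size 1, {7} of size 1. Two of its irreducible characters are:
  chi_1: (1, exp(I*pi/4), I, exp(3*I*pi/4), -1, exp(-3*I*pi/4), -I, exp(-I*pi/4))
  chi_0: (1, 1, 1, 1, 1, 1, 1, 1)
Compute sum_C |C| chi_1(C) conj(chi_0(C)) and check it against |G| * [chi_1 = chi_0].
Sum = 0; so <chi_1, chi_0> = 0 (distinct irreducibles are orthogonal).

Justification: Compute term by term over conjugacy classes (|C| * chi_1(C) * conj(chi_0(C))):
  1*(1)*conj(1) + 1*(exp(I*pi/4))*conj(1) + 1*(I)*conj(1) + 1*(exp(3*I*pi/4))*conj(1) + 1*(-1)*conj(1) + 1*(exp(-3*I*pi/4))*conj(1) + 1*(-I)*conj(1) + 1*(exp(-I*pi/4))*conj(1)
  = (1) + (exp(I*pi/4)) + (I) + (exp(3*I*pi/4)) + (-1) + (exp(-3*I*pi/4)) + (-I) + (exp(-I*pi/4))
  = 0.
(Exp terms are combined using exp(i*s)*conj(exp(i*t)) = exp(i*(s-t)), and sums of them are collapsed using the identity that for every m > 1 the m distinct m-th roots of unity sum to 0, e.g. 1 + exp(2*I*pi/3) + exp(-2*I*pi/3) = 0.)
Dividing by |G| = 8 gives 0/8 = 0, matching the row-orthogonality relation <chi_1, chi_0> = [chi_1 = chi_0].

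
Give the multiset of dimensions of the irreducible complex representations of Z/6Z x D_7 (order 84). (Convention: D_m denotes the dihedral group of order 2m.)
Dimensions: 1, 1, 1, 1, 1, 1, 1, 1, 1, 1, 1, 1, 2, 2, 2, 2, 2, 2, 2, 2, 2, 2, 2, 2, 2, 2, 2, 2, 2, 2

Why: There are 30 irreducibles (= number of conjugacy classes). Their dimensions d_i satisfy sum d_i^2 = |G| = 84: 1 + 1 + 1 + 1 + 1 + 1 + 1 + 1 + 1 + 1 + 1 + 1 + 4 + 4 + 4 + 4 + 4 + 4 + 4 + 4 + 4 + 4 + 4 + 4 + 4 + 4 + 4 + 4 + 4 + 4 = 84. (For the product with Z/6Z: each of the 6 1-dim characters of Z/6Z tensors with each irrep of D_7, giving 6 copies of each D_7-dimension.)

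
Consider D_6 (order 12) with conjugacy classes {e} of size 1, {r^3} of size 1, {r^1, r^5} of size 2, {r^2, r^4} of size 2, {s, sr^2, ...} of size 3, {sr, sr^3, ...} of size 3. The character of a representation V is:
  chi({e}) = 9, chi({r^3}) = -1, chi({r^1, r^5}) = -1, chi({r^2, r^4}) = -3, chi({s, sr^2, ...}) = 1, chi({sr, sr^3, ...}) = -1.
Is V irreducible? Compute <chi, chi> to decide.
Not irreducible (reducible): <chi, chi> = 9 > 1.

Proof sketch: <chi, chi> = (1/|G|) sum_C |C| * |chi(C)|^2 = (1/12)[1*|9|^2 + 1*|-1|^2 + 2*|-1|^2 + 2*|-3|^2 + 3*|1|^2 + 3*|-1|^2]
  = (1/12)[(81) + (1) + (2) + (18) + (3) + (3)] = 108/12 = 9.
A character is irreducible iff <chi, chi> = 1, so this representation is reducible.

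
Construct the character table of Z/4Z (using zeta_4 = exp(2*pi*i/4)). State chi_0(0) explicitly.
Character table of Z/4Z (irreps indexed chi_0,...,chi_3 with chi_k(m) = zeta_4^(k*m), zeta_4 = exp(2*pi*i/4)):
  irrep \ class  {0} (size 1)  {1} (size 1)  {2} (size 1)  {3} (size 1)
  chi_0          1             1             1             1           
  chi_1          1             I             -1            -I          
  chi_2          1             -1            1             -1          
  chi_3          1             -I            -1            I           

Spot check: chi_0(0) = zeta_4^(0*0) = zeta_4^0 = 1.

Details: Z/4Z is abelian, so all 4 irreducible complex representations are 1-dimensional. They are given by chi_k(m) = zeta_4^(k*m) for k = 0,...,3. Row orthogonality: sum_m chi_k(m) conj(chi_l(m)) = 4 * [k = l].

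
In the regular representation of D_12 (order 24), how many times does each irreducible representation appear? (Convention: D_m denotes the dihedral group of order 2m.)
Each irreducible V_i of dimension d_i appears with multiplicity d_i, i.e. rho_reg = (direct sum over all irreducibles V_i) d_i V_i. The irreducible dimensions for D_12 are 1, 1, 1, 1, 2, 2, 2, 2, 2: 4 irreducibles of dimension 1, each with multiplicity 1; 5 irreducibles of dimension 2, each with multiplicity 2. Total dimension 4*1*1 + 5*2*2 = 24 = |G|.

Why: General theorem: in the regular representation of a finite group G, each irreducible appears with multiplicity equal to its dimension. Check: dim(rho_reg) = sum d_i^2 = 1 + 1 + 1 + 1 + 4 + 4 + 4 + 4 + 4 = 24 = |G|.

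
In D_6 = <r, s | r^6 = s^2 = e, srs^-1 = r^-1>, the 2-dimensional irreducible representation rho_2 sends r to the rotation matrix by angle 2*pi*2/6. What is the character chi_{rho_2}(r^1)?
chi_{rho_2}(r^1) = 2*cos(2*pi*2*1/6) = -1

Justification: rho_2(r^1) is rotation by angle 2*pi*2*1/6, whose trace is 2*cos(2*pi*2*1/6) = -1.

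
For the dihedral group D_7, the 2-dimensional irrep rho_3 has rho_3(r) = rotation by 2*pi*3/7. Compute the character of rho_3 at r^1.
chi_{rho_3}(r^1) = 2*cos(2*pi*3*1/7) = -2*cos(pi/7)

Argument: rho_3(r^1) is rotation by angle 2*pi*3*1/7, whose trace is 2*cos(2*pi*3*1/7) = -2*cos(pi/7).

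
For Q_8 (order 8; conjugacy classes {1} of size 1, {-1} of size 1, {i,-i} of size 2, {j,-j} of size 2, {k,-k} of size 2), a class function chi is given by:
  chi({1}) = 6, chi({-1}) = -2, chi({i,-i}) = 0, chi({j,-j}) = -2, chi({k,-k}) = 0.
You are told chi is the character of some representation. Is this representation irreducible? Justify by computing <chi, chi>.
Not irreducible (reducible): <chi, chi> = 6 > 1.

Working: <chi, chi> = (1/|G|) sum_C |C| * |chi(C)|^2 = (1/8)[1*|6|^2 + 1*|-2|^2 + 2*|0|^2 + 2*|-2|^2 + 2*|0|^2]
  = (1/8)[(36) + (4) + (0) + (8) + (0)] = 48/8 = 6.
A character is irreducible iff <chi, chi> = 1, so this representation is reducible.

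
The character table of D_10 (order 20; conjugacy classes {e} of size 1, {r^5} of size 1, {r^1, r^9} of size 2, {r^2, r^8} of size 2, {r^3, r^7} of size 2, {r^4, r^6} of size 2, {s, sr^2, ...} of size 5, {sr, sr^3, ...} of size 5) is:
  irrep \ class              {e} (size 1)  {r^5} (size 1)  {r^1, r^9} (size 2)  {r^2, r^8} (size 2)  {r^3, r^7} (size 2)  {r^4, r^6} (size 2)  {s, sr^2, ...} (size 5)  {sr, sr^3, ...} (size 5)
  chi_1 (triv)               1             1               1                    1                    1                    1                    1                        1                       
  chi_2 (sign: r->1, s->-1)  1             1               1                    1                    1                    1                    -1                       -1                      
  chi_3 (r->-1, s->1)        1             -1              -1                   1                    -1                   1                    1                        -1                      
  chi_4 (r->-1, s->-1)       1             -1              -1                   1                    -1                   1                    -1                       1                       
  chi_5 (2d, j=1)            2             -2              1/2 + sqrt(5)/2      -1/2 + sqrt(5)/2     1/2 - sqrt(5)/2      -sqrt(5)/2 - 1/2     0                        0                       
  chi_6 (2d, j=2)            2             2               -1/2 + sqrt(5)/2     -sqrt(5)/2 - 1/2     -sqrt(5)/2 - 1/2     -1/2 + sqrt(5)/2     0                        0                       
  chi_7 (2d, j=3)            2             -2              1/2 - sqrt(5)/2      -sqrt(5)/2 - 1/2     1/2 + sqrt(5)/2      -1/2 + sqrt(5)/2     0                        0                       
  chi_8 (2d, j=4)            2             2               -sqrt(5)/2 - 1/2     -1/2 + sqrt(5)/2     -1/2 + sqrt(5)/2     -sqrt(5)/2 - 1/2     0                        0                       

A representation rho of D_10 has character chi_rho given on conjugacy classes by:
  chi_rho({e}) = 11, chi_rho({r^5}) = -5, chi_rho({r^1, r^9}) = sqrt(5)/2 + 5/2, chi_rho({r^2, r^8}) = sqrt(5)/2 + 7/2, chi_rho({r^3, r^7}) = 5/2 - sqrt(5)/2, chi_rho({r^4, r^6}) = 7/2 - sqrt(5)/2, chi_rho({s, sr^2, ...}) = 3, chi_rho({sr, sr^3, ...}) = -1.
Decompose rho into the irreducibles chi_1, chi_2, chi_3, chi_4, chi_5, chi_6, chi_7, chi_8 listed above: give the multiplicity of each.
Multiplicities: chi_1: 2, chi_2: 1, chi_3: 2, chi_4: 0, chi_5: 2, chi_6: 0, chi_7: 1, chi_8: 0.

Use <chi_rho, chi> = (1/|G|) sum_C |C| * chi_rho(C) * conj(chi(C)) with |G| = 20 for each irreducible chi in the table:
  <chi_rho, chi_1> = (1/20)[1*(11)*conj(1) + 1*(-5)*conj(1) + 2*(sqrt(5)/2 + 5/2)*conj(1) + 2*(sqrt(5)/2 + 7/2)*conj(1) + 2*(5/2 - sqrt(5)/2)*conj(1) + 2*(7/2 - sqrt(5)/2)*conj(1) + 5*(3)*conj(1) + 5*(-1)*conj(1)]
      = (1/20)[(11) + (-5) + (sqrt(5) + 5) + (sqrt(5) + 7) + (5 - sqrt(5)) + (7 - sqrt(5)) + (15) + (-5)] = 40/20 = 2
  <chi_rho, chi_2> = (1/20)[1*(11)*conj(1) + 1*(-5)*conj(1) + 2*(sqrt(5)/2 + 5/2)*conj(1) + 2*(sqrt(5)/2 + 7/2)*conj(1) + 2*(5/2 - sqrt(5)/2)*conj(1) + 2*(7/2 - sqrt(5)/2)*conj(1) + 5*(3)*conj(-1) + 5*(-1)*conj(-1)]
      = (1/20)[(11) + (-5) + (sqrt(5) + 5) + (sqrt(5) + 7) + (5 - sqrt(5)) + (7 - sqrt(5)) + (-15) + (5)] = 20/20 = 1
  <chi_rho, chi_3> = (1/20)[1*(11)*conj(1) + 1*(-5)*conj(-1) + 2*(sqrt(5)/2 + 5/2)*conj(-1) + 2*(sqrt(5)/2 + 7/2)*conj(1) + 2*(5/2 - sqrt(5)/2)*conj(-1) + 2*(7/2 - sqrt(5)/2)*conj(1) + 5*(3)*conj(1) + 5*(-1)*conj(-1)]
      = (1/20)[(11) + (5) + (-5 - sqrt(5)) + (sqrt(5) + 7) + (-5 + sqrt(5)) + (7 - sqrt(5)) + (15) + (5)] = 40/20 = 2
  <chi_rho, chi_4> = (1/20)[1*(11)*conj(1) + 1*(-5)*conj(-1) + 2*(sqrt(5)/2 + 5/2)*conj(-1) + 2*(sqrt(5)/2 + 7/2)*conj(1) + 2*(5/2 - sqrt(5)/2)*conj(-1) + 2*(7/2 - sqrt(5)/2)*conj(1) + 5*(3)*conj(-1) + 5*(-1)*conj(1)]
      = (1/20)[(11) + (5) + (-5 - sqrt(5)) + (sqrt(5) + 7) + (-5 + sqrt(5)) + (7 - sqrt(5)) + (-15) + (-5)] = 0/20 = 0
  <chi_rho, chi_5> = (1/20)[1*(11)*conj(2) + 1*(-5)*conj(-2) + 2*(sqrt(5)/2 + 5/2)*conj(1/2 + sqrt(5)/2) + 2*(sqrt(5)/2 + 7/2)*conj(-1/2 + sqrt(5)/2) + 2*(5/2 - sqrt(5)/2)*conj(1/2 - sqrt(5)/2) + 2*(7/2 - sqrt(5)/2)*conj(-sqrt(5)/2 - 1/2) + 5*(3)*conj(0) + 5*(-1)*conj(0)]
      = (1/20)[(22) + (10) + (5 + 3*sqrt(5)) + (-1 + 3*sqrt(5)) + (5 - 3*sqrt(5)) + (-3*sqrt(5) - 1) + (0) + (0)] = 40/20 = 2
  <chi_rho, chi_6> = (1/20)[1*(11)*conj(2) + 1*(-5)*conj(2) + 2*(sqrt(5)/2 + 5/2)*conj(-1/2 + sqrt(5)/2) + 2*(sqrt(5)/2 + 7/2)*conj(-sqrt(5)/2 - 1/2) + 2*(5/2 - sqrt(5)/2)*conj(-sqrt(5)/2 - 1/2) + 2*(7/2 - sqrt(5)/2)*conj(-1/2 + sqrt(5)/2) + 5*(3)*conj(0) + 5*(-1)*conj(0)]
      = (1/20)[(22) + (-10) + (2*sqrt(5)) + (-4*sqrt(5) - 6) + (-2*sqrt(5)) + (-6 + 4*sqrt(5)) + (0) + (0)] = 0/20 = 0
  <chi_rho, chi_7> = (1/20)[1*(11)*conj(2) + 1*(-5)*conj(-2) + 2*(sqrt(5)/2 + 5/2)*conj(1/2 - sqrt(5)/2) + 2*(sqrt(5)/2 + 7/2)*conj(-sqrt(5)/2 - 1/2) + 2*(5/2 - sqrt(5)/2)*conj(1/2 + sqrt(5)/2) + 2*(7/2 - sqrt(5)/2)*conj(-1/2 + sqrt(5)/2) + 5*(3)*conj(0) + 5*(-1)*conj(0)]
      = (1/20)[(22) + (10) + (-2*sqrt(5)) + (-4*sqrt(5) - 6) + (2*sqrt(5)) + (-6 + 4*sqrt(5)) + (0) + (0)] = 20/20 = 1
  <chi_rho, chi_8> = (1/20)[1*(11)*conj(2) + 1*(-5)*conj(2) + 2*(sqrt(5)/2 + 5/2)*conj(-sqrt(5)/2 - 1/2) + 2*(sqrt(5)/2 + 7/2)*conj(-1/2 + sqrt(5)/2) + 2*(5/2 - sqrt(5)/2)*conj(-1/2 + sqrt(5)/2) + 2*(7/2 - sqrt(5)/2)*conj(-sqrt(5)/2 - 1/2) + 5*(3)*conj(0) + 5*(-1)*conj(0)]
      = (1/20)[(22) + (-10) + (-3*sqrt(5) - 5) + (-1 + 3*sqrt(5)) + (-5 + 3*sqrt(5)) + (-3*sqrt(5) - 1) + (0) + (0)] = 0/20 = 0
Dimension check: dim(rho) = sum (mult * dim) = 2*1 + 1*1 + 2*1 + 0*1 + 2*2 + 0*2 + 1*2 + 0*2 = 11 = chi_rho(e) = 11.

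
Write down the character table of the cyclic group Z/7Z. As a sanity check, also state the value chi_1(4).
Character table of Z/7Z (irreps indexed chi_0,...,chi_6 with chi_k(m) = zeta_7^(k*m), zeta_7 = exp(2*pi*i/7)):
  irrep \ class  {0} (size 1)  {1} (size 1)    {2} (size 1)    {3} (size 1)    {4} (size 1)    {5} (size 1)    {6} (size 1)  
  chi_0          1             1               1               1               1               1               1             
  chi_1          1             exp(2*I*pi/7)   exp(4*I*pi/7)   exp(6*I*pi/7)   exp(-6*I*pi/7)  exp(-4*I*pi/7)  exp(-2*I*pi/7)
  chi_2          1             exp(4*I*pi/7)   exp(-6*I*pi/7)  exp(-2*I*pi/7)  exp(2*I*pi/7)   exp(6*I*pi/7)   exp(-4*I*pi/7)
  chi_3          1             exp(6*I*pi/7)   exp(-2*I*pi/7)  exp(4*I*pi/7)   exp(-4*I*pi/7)  exp(2*I*pi/7)   exp(-6*I*pi/7)
  chi_4          1             exp(-6*I*pi/7)  exp(2*I*pi/7)   exp(-4*I*pi/7)  exp(4*I*pi/7)   exp(-2*I*pi/7)  exp(6*I*pi/7) 
  chi_5          1             exp(-4*I*pi/7)  exp(6*I*pi/7)   exp(2*I*pi/7)   exp(-2*I*pi/7)  exp(-6*I*pi/7)  exp(4*I*pi/7) 
  chi_6          1             exp(-2*I*pi/7)  exp(-4*I*pi/7)  exp(-6*I*pi/7)  exp(6*I*pi/7)   exp(4*I*pi/7)   exp(2*I*pi/7) 

Spot check: chi_1(4) = zeta_7^(1*4) = zeta_7^4 = exp(-6*I*pi/7).

Why: Z/7Z is abelian, so all 7 irreducible complex representations are 1-dimensional. They are given by chi_k(m) = zeta_7^(k*m) for k = 0,...,6. Row orthogonality: sum_m chi_k(m) conj(chi_l(m)) = 7 * [k = l].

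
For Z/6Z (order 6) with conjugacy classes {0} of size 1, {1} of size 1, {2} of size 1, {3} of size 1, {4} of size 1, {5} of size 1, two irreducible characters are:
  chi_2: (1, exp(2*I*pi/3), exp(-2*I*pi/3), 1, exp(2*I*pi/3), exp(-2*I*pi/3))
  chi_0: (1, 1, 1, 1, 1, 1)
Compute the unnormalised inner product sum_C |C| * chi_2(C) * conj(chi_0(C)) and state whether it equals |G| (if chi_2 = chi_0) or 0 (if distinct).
Sum = 0; so <chi_2, chi_0> = 0 (distinct irreducibles are orthogonal).

Why: Compute term by term over conjugacy classes (|C| * chi_2(C) * conj(chi_0(C))):
  1*(1)*conj(1) + 1*(exp(2*I*pi/3))*conj(1) + 1*(exp(-2*I*pi/3))*conj(1) + 1*(1)*conj(1) + 1*(exp(2*I*pi/3))*conj(1) + 1*(exp(-2*I*pi/3))*conj(1)
  = (1) + (exp(2*I*pi/3)) + (exp(-2*I*pi/3)) + (1) + (exp(2*I*pi/3)) + (exp(-2*I*pi/3))
  = 0.
(Exp terms are combined using exp(i*s)*conj(exp(i*t)) = exp(i*(s-t)), and sums of them are collapsed using the identity that for every m > 1 the m distinct m-th roots of unity sum to 0, e.g. 1 + exp(2*I*pi/3) + exp(-2*I*pi/3) = 0.)
Dividing by |G| = 6 gives 0/6 = 0, matching the row-orthogonality relation <chi_2, chi_0> = [chi_2 = chi_0].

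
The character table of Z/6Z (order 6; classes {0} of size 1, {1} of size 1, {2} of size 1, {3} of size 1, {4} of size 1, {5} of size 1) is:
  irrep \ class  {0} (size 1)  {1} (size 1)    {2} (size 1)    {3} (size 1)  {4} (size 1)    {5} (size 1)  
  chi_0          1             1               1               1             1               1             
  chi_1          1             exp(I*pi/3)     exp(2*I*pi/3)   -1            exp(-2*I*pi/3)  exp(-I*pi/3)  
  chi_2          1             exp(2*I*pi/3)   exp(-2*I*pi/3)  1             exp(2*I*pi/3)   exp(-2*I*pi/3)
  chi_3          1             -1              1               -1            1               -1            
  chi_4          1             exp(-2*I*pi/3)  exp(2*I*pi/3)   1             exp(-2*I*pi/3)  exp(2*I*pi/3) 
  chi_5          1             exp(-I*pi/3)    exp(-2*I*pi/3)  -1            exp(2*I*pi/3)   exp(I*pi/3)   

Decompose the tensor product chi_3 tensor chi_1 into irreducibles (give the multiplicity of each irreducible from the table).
chi_3 tensor chi_1 = chi_4 (all other irreducibles have multiplicity 0).

Justification: The character of a tensor product is the pointwise product (chi_3 * chi_1)(C) = chi_3(C) * chi_1(C):
  {0}: (1)*(1), {1}: (-1)*(exp(I*pi/3)), {2}: (1)*(exp(2*I*pi/3)), {3}: (-1)*(-1), {4}: (1)*(exp(-2*I*pi/3)), {5}: (-1)*(exp(-I*pi/3))
so (chi_3 * chi_1) takes values
  {0} -> 1, {1} -> -exp(I*pi/3), {2} -> exp(2*I*pi/3), {3} -> 1, {4} -> exp(-2*I*pi/3), {5} -> -exp(-I*pi/3).
Now take the inner product of this character with each irreducible chi from the table, <chi_3*chi_1, chi> = (1/6) sum_C |C| (chi_3*chi_1)(C) conj(chi(C)):
  <chi_3*chi_1, chi_0> = (1/6)[1*(1)*conj(1) + 1*(-exp(I*pi/3))*conj(1) + 1*(exp(2*I*pi/3))*conj(1) + 1*(1)*conj(1) + 1*(exp(-2*I*pi/3))*conj(1) + 1*(-exp(-I*pi/3))*conj(1)]
      = (1/6)[(1) + (-exp(I*pi/3)) + (exp(2*I*pi/3)) + (1) + (exp(-2*I*pi/3)) + (-exp(-I*pi/3))] = 0/6 = 0
  <chi_3*chi_1, chi_1> = (1/6)[1*(1)*conj(1) + 1*(-exp(I*pi/3))*conj(exp(I*pi/3)) + 1*(exp(2*I*pi/3))*conj(exp(2*I*pi/3)) + 1*(1)*conj(-1) + 1*(exp(-2*I*pi/3))*conj(exp(-2*I*pi/3)) + 1*(-exp(-I*pi/3))*conj(exp(-I*pi/3))]
      = (1/6)[(1) + (-1) + (1) + (-1) + (1) + (-1)] = 0/6 = 0
  <chi_3*chi_1, chi_2> = (1/6)[1*(1)*conj(1) + 1*(-exp(I*pi/3))*conj(exp(2*I*pi/3)) + 1*(exp(2*I*pi/3))*conj(exp(-2*I*pi/3)) + 1*(1)*conj(1) + 1*(exp(-2*I*pi/3))*conj(exp(2*I*pi/3)) + 1*(-exp(-I*pi/3))*conj(exp(-2*I*pi/3))]
      = (1/6)[(1) + (-exp(-I*pi/3)) + (exp(-2*I*pi/3)) + (1) + (exp(2*I*pi/3)) + (-exp(I*pi/3))] = 0/6 = 0
  <chi_3*chi_1, chi_3> = (1/6)[1*(1)*conj(1) + 1*(-exp(I*pi/3))*conj(-1) + 1*(exp(2*I*pi/3))*conj(1) + 1*(1)*conj(-1) + 1*(exp(-2*I*pi/3))*conj(1) + 1*(-exp(-I*pi/3))*conj(-1)]
      = (1/6)[(1) + (exp(I*pi/3)) + (exp(2*I*pi/3)) + (-1) + (exp(-2*I*pi/3)) + (exp(-I*pi/3))] = 0/6 = 0
  <chi_3*chi_1, chi_4> = (1/6)[1*(1)*conj(1) + 1*(-exp(I*pi/3))*conj(exp(-2*I*pi/3)) + 1*(exp(2*I*pi/3))*conj(exp(2*I*pi/3)) + 1*(1)*conj(1) + 1*(exp(-2*I*pi/3))*conj(exp(-2*I*pi/3)) + 1*(-exp(-I*pi/3))*conj(exp(2*I*pi/3))]
      = (1/6)[(1) + (1) + (1) + (1) + (1) + (1)] = 6/6 = 1
  <chi_3*chi_1, chi_5> = (1/6)[1*(1)*conj(1) + 1*(-exp(I*pi/3))*conj(exp(-I*pi/3)) + 1*(exp(2*I*pi/3))*conj(exp(-2*I*pi/3)) + 1*(1)*conj(-1) + 1*(exp(-2*I*pi/3))*conj(exp(2*I*pi/3)) + 1*(-exp(-I*pi/3))*conj(exp(I*pi/3))]
      = (1/6)[(1) + (-exp(2*I*pi/3)) + (exp(-2*I*pi/3)) + (-1) + (exp(2*I*pi/3)) + (-exp(-2*I*pi/3))] = 0/6 = 0
(Exp terms are combined using exp(i*s)*conj(exp(i*t)) = exp(i*(s-t)), and sums of them are collapsed using the identity that for every m > 1 the m distinct m-th roots of unity sum to 0, e.g. 1 + exp(2*I*pi/3) + exp(-2*I*pi/3) = 0.)
Hence the multiplicities are chi_4: 1. Dimension check: dim(chi_3)*dim(chi_1) = 1*1 = 1 and sum (mult * dim) = 1*1 = 1.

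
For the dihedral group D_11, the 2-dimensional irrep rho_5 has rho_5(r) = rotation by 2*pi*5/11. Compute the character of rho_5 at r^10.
chi_{rho_5}(r^10) = 2*cos(2*pi*5*10/11) = -2*cos(pi/11)

Justification: rho_5(r^10) is rotation by angle 2*pi*5*10/11, whose trace is 2*cos(2*pi*5*10/11) = -2*cos(pi/11).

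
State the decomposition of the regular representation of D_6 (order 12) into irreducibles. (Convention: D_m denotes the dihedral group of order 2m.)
Each irreducible V_i of dimension d_i appears with multiplicity d_i, i.e. rho_reg = (direct sum over all irreducibles V_i) d_i V_i. The irreducible dimensions for D_6 are 1, 1, 1, 1, 2, 2: 4 irreducibles of dimension 1, each with multiplicity 1; 2 irreducibles of dimension 2, each with multiplicity 2. Total dimension 4*1*1 + 2*2*2 = 12 = |G|.

Reasoning: General theorem: in the regular representation of a finite group G, each irreducible appears with multiplicity equal to its dimension. Check: dim(rho_reg) = sum d_i^2 = 1 + 1 + 1 + 1 + 4 + 4 = 12 = |G|.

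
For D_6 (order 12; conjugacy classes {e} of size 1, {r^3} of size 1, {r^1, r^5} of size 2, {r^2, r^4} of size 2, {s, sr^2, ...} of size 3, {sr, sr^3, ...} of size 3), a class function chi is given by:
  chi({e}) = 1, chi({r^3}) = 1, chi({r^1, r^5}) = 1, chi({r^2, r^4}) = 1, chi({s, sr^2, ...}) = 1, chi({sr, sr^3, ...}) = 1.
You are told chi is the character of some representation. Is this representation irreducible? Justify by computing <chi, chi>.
Irreducible: <chi, chi> = 1.

Details: <chi, chi> = (1/|G|) sum_C |C| * |chi(C)|^2 = (1/12)[1*|1|^2 + 1*|1|^2 + 2*|1|^2 + 2*|1|^2 + 3*|1|^2 + 3*|1|^2]
  = (1/12)[(1) + (1) + (2) + (2) + (3) + (3)] = 12/12 = 1.
A character is irreducible iff <chi, chi> = 1, so this representation is irreducible.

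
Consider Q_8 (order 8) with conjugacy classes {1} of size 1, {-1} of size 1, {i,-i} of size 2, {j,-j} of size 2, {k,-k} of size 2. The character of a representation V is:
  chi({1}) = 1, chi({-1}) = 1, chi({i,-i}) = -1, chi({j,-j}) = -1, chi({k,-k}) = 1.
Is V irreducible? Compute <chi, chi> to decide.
Irreducible: <chi, chi> = 1.

Why: <chi, chi> = (1/|G|) sum_C |C| * |chi(C)|^2 = (1/8)[1*|1|^2 + 1*|1|^2 + 2*|-1|^2 + 2*|-1|^2 + 2*|1|^2]
  = (1/8)[(1) + (1) + (2) + (2) + (2)] = 8/8 = 1.
A character is irreducible iff <chi, chi> = 1, so this representation is irreducible.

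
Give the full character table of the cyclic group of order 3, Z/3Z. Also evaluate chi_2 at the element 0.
Character table of Z/3Z (irreps indexed chi_0,...,chi_2 with chi_k(m) = zeta_3^(k*m), zeta_3 = exp(2*pi*i/3)):
  irrep \ class  {0} (size 1)  {1} (size 1)    {2} (size 1)  
  chi_0          1             1               1             
  chi_1          1             exp(2*I*pi/3)   exp(-2*I*pi/3)
  chi_2          1             exp(-2*I*pi/3)  exp(2*I*pi/3) 

Spot check: chi_2(0) = zeta_3^(2*0) = zeta_3^0 = 1.

Details: Z/3Z is abelian, so all 3 irreducible complex representations are 1-dimensional. They are given by chi_k(m) = zeta_3^(k*m) for k = 0,...,2. Row orthogonality: sum_m chi_k(m) conj(chi_l(m)) = 3 * [k = l].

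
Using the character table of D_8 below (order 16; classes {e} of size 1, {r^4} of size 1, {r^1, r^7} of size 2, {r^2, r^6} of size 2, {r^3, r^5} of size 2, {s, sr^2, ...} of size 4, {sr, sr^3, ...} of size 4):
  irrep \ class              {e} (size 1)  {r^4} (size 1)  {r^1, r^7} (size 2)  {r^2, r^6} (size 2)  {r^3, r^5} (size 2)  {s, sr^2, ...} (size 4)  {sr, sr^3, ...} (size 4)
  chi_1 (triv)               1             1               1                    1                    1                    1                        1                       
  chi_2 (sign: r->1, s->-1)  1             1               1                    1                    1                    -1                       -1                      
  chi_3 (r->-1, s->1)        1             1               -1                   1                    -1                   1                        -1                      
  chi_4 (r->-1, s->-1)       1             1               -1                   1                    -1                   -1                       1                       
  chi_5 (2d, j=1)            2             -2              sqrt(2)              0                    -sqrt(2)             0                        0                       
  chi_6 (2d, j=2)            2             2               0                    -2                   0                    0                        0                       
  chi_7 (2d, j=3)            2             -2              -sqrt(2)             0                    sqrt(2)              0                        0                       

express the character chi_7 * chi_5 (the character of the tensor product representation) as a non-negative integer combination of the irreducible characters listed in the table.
chi_7 tensor chi_5 = chi_3 + chi_4 + chi_6 (all other irreducibles have multiplicity 0).

Reasoning: The character of a tensor product is the pointwise product (chi_7 * chi_5)(C) = chi_7(C) * chi_5(C):
  {e}: (2)*(2), {r^4}: (-2)*(-2), {r^1, r^7}: (-sqrt(2))*(sqrt(2)), {r^2, r^6}: (0)*(0), {r^3, r^5}: (sqrt(2))*(-sqrt(2)), {s, sr^2, ...}: (0)*(0), {sr, sr^3, ...}: (0)*(0)
so (chi_7 * chi_5) takes values
  {e} -> 4, {r^4} -> 4, {r^1, r^7} -> -2, {r^2, r^6} -> 0, {r^3, r^5} -> -2, {s, sr^2, ...} -> 0, {sr, sr^3, ...} -> 0.
Now take the inner product of this character with each irreducible chi from the table, <chi_7*chi_5, chi> = (1/16) sum_C |C| (chi_7*chi_5)(C) conj(chi(C)):
  <chi_7*chi_5, chi_1> = (1/16)[1*(4)*conj(1) + 1*(4)*conj(1) + 2*(-2)*conj(1) + 2*(0)*conj(1) + 2*(-2)*conj(1) + 4*(0)*conj(1) + 4*(0)*conj(1)]
      = (1/16)[(4) + (4) + (-4) + (0) + (-4) + (0) + (0)] = 0/16 = 0
  <chi_7*chi_5, chi_2> = (1/16)[1*(4)*conj(1) + 1*(4)*conj(1) + 2*(-2)*conj(1) + 2*(0)*conj(1) + 2*(-2)*conj(1) + 4*(0)*conj(-1) + 4*(0)*conj(-1)]
      = (1/16)[(4) + (4) + (-4) + (0) + (-4) + (0) + (0)] = 0/16 = 0
  <chi_7*chi_5, chi_3> = (1/16)[1*(4)*conj(1) + 1*(4)*conj(1) + 2*(-2)*conj(-1) + 2*(0)*conj(1) + 2*(-2)*conj(-1) + 4*(0)*conj(1) + 4*(0)*conj(-1)]
      = (1/16)[(4) + (4) + (4) + (0) + (4) + (0) + (0)] = 16/16 = 1
  <chi_7*chi_5, chi_4> = (1/16)[1*(4)*conj(1) + 1*(4)*conj(1) + 2*(-2)*conj(-1) + 2*(0)*conj(1) + 2*(-2)*conj(-1) + 4*(0)*conj(-1) + 4*(0)*conj(1)]
      = (1/16)[(4) + (4) + (4) + (0) + (4) + (0) + (0)] = 16/16 = 1
  <chi_7*chi_5, chi_5> = (1/16)[1*(4)*conj(2) + 1*(4)*conj(-2) + 2*(-2)*conj(sqrt(2)) + 2*(0)*conj(0) + 2*(-2)*conj(-sqrt(2)) + 4*(0)*conj(0) + 4*(0)*conj(0)]
      = (1/16)[(8) + (-8) + (-4*sqrt(2)) + (0) + (4*sqrt(2)) + (0) + (0)] = 0/16 = 0
  <chi_7*chi_5, chi_6> = (1/16)[1*(4)*conj(2) + 1*(4)*conj(2) + 2*(-2)*conj(0) + 2*(0)*conj(-2) + 2*(-2)*conj(0) + 4*(0)*conj(0) + 4*(0)*conj(0)]
      = (1/16)[(8) + (8) + (0) + (0) + (0) + (0) + (0)] = 16/16 = 1
  <chi_7*chi_5, chi_7> = (1/16)[1*(4)*conj(2) + 1*(4)*conj(-2) + 2*(-2)*conj(-sqrt(2)) + 2*(0)*conj(0) + 2*(-2)*conj(sqrt(2)) + 4*(0)*conj(0) + 4*(0)*conj(0)]
      = (1/16)[(8) + (-8) + (4*sqrt(2)) + (0) + (-4*sqrt(2)) + (0) + (0)] = 0/16 = 0
Hence the multiplicities are chi_3: 1, chi_4: 1, chi_6: 1. Dimension check: dim(chi_7)*dim(chi_5) = 2*2 = 4 and sum (mult * dim) = 1*1 + 1*1 + 1*2 = 4.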